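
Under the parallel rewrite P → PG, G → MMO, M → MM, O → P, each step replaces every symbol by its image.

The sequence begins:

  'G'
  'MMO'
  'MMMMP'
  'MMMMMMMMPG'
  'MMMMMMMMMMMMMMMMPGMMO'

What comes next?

Applying the rule to each of the 21 symbols of MMMMMMMMMMMMMMMMPGMMO gives the pieces MM MM MM MM MM MM MM MM MM MM MM MM MM MM MM MM PG MMO MM MM P, which concatenate to the answer.

MMMMMMMMMMMMMMMMMMMMMMMMMMMMMMMMPGMMOMMMMP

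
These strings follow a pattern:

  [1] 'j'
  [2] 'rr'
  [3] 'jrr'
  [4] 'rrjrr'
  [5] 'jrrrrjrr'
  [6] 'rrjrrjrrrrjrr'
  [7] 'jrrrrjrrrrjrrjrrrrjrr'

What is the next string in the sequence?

This is a Fibonacci-style word recurrence s(k) = s(k−2)·s(k−1): e.g. j·rr = jrr.
Continuing: rrjrrjrrrrjrr · jrrrrjrrrrjrrjrrrrjrr gives term 8.

rrjrrjrrrrjrrjrrrrjrrrrjrrjrrrrjrr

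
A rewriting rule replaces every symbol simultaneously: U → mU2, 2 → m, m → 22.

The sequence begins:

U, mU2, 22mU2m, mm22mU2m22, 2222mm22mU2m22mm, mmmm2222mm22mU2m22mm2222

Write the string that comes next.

Applying the rule to each of the 24 symbols of mmmm2222mm22mU2m22mm2222 gives the pieces 22 22 22 22 m m m m 22 22 m m 22 mU2 m 22 m m 22 22 m m m m, which concatenate to the answer.

22222222mmmm2222mm22mU2m22mm2222mmmm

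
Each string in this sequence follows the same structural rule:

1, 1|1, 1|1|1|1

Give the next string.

Every step duplicates the string with '|' between the halves.
So the next term is two copies of 1|1|1|1 with '|' between the halves.

1|1|1|1|1|1|1|1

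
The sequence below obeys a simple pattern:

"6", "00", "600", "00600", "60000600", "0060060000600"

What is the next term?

600006000060060000600

Each term (from the third on) is the two preceding terms concatenated in order: term 3 = 6·00 = 600.
Continuing: 60000600 · 0060060000600 gives term 7.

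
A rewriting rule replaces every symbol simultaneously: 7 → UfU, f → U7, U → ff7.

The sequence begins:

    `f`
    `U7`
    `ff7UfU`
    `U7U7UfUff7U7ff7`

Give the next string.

Applying the rule to each of the 15 symbols of U7U7UfUff7U7ff7 gives the pieces ff7 UfU ff7 UfU ff7 U7 ff7 U7 U7 UfU ff7 UfU U7 U7 UfU, which concatenate to the answer.

ff7UfUff7UfUff7U7ff7U7U7UfUff7UfUU7U7UfU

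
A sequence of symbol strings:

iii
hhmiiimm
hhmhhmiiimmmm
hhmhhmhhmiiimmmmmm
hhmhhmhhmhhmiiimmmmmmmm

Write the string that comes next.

s(k+1) = hhm·s(k)·mm, so each term gains hhm as a prefix and mm as a suffix.
So the next term is hhm·hhmhhmhhmhhmiiimmmmmmmm·mm.

hhmhhmhhmhhmhhmiiimmmmmmmmmm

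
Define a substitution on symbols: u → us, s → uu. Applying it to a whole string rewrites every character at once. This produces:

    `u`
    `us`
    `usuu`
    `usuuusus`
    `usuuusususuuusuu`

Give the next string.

Applying the rule to each of the 16 symbols of usuuusususuuusuu gives the pieces us uu us us us uu us uu us uu us us us uu us us, which concatenate to the answer.

usuuusususuuusuuusuuusususuuusus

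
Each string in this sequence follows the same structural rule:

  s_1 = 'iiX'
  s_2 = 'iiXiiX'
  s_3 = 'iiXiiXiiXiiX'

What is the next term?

s(k+1) = s(k)·s(k) — each term doubles the last.
So the next term is two copies of iiXiiXiiXiiX.

iiXiiXiiXiiXiiXiiXiiXiiX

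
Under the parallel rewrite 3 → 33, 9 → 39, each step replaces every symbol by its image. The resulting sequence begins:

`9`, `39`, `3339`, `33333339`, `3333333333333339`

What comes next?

Rewriting the 16 symbols of 3333333333333339 one by one yields 33 33 33 33 33 33 33 33 33 33 33 33 33 33 33 39; concatenated:

33333333333333333333333333333339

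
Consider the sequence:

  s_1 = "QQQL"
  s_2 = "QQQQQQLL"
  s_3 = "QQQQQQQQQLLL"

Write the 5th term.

The n-th term is 3n Q's then n L's (n = 1, 2, …).
For term 5, n = 5, so the run lengths are 15, 5.

QQQQQQQQQQQQQQQLLLLL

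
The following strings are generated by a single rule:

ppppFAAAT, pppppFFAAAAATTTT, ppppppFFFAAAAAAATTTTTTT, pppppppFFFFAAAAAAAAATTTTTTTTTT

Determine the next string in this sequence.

Term n consists of n+3 p's, followed by n F's, followed by 2n+1 A's, followed by 3n-2 T's (n = 1, 2, …).
Setting n = 5 gives 8, 5, 11, 13 characters in each block.

ppppppppFFFFFAAAAAAAAAAATTTTTTTTTTTTT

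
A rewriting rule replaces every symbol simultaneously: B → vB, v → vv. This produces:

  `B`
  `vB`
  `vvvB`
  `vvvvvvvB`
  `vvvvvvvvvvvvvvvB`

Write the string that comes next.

Replace each of the 16 characters of vvvvvvvvvvvvvvvB in place — vv vv vv vv vv vv vv vv vv vv vv vv vv vv vv vB — and concatenate.

vvvvvvvvvvvvvvvvvvvvvvvvvvvvvvvB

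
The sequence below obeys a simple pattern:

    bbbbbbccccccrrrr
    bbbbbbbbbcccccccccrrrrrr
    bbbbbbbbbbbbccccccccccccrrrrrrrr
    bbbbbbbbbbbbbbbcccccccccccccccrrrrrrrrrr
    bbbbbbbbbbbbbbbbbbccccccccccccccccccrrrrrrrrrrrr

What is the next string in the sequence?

bbbbbbbbbbbbbbbbbbbbbcccccccccccccccccccccrrrrrrrrrrrrrr

Term n consists of 3n b's, followed by 3n c's, followed by 2n r's, where the shown terms are n = 2, 3, 4, 5, 6.
At n = 7 the blocks have lengths 21, 21, 14.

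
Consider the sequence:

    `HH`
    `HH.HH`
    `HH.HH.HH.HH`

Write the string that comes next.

Every step duplicates the string with '.' between the halves.
One more doubling of HH.HH.HH.HH gives the answer.

HH.HH.HH.HH.HH.HH.HH.HH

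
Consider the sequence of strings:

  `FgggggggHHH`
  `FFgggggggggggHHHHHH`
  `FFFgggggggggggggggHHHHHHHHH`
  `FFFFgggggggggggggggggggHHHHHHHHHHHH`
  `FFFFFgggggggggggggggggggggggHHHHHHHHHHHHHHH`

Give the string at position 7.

FFFFFFFgggggggggggggggggggggggggggggggHHHHHHHHHHHHHHHHHHHHH

Reading off run lengths: F runs 1, 2, 3, 4, 5; g runs 7, 11, 15, 19, 23; H runs 3, 6, 9, 12, 15 — each is linear in n (n = 1, 2, …).
Setting n = 7 gives 7, 31, 21 characters in each block.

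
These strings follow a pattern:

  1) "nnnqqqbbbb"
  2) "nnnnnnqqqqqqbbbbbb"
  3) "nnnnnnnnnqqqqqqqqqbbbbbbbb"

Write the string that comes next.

nnnnnnnnnnnnqqqqqqqqqqqqbbbbbbbbbb

Each string has the form n^{3n} q^{3n} b^{2n+2} (n = 1, 2, …).
Setting n = 4 gives 12, 12, 10 characters in each block.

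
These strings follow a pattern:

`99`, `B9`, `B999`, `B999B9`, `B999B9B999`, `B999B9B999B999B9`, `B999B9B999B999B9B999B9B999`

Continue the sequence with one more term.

From term 3 onward, concatenate the last term with the second-to-last: B9·99 = B999, B999·B9 = B999B9, …
The next term joins B999B9B999B999B9B999B9B999 and B999B9B999B999B9.

B999B9B999B999B9B999B9B999B999B9B999B999B9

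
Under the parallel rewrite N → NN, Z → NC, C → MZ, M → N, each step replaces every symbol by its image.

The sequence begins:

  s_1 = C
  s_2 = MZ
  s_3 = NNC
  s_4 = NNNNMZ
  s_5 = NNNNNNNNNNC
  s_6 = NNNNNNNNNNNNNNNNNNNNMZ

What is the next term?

NNNNNNNNNNNNNNNNNNNNNNNNNNNNNNNNNNNNNNNNNNC

φ(NNNNNNNNNNNNNNNNNNNNMZ) expands symbol-by-symbol to NN NN NN NN NN NN NN NN NN NN NN NN NN NN NN NN NN NN NN NN N NC; joining the 22 pieces gives the next term.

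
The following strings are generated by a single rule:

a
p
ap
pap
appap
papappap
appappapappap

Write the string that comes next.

papappapappappapappap

This is a Fibonacci-style word recurrence s(k) = s(k−2)·s(k−1): e.g. a·p = ap.
So term 8 is papappap·appappapappap.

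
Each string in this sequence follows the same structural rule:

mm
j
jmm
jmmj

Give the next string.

This is a Fibonacci-style word recurrence s(k) = s(k−1)·s(k−2): e.g. j·mm = jmm.
Continuing: jmmj · jmm gives term 5.

jmmjjmm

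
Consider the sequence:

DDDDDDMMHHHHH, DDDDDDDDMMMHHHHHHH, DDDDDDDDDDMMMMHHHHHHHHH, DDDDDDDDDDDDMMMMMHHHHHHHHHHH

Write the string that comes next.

DDDDDDDDDDDDDDMMMMMMHHHHHHHHHHHHH

The n-th term is 2n+2 D's then n M's then 2n+1 H's, where the shown terms are n = 2, 3, 4, 5.
Setting n = 6 gives 14, 6, 13 characters in each block.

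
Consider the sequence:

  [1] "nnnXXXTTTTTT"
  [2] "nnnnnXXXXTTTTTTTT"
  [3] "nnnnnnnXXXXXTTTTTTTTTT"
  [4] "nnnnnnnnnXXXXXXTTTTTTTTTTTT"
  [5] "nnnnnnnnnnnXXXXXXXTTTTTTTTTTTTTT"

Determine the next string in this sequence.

nnnnnnnnnnnnnXXXXXXXXTTTTTTTTTTTTTTTT

Each string has the form n^{2n-1} X^{n+1} T^{2n+2}, where the shown terms are n = 2, 3, 4, 5, 6.
At n = 7 the blocks have lengths 13, 8, 16.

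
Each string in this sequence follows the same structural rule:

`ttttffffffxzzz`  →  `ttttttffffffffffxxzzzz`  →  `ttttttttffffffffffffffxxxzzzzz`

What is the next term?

The n-th term is 2n+2 t's then 4n+2 f's then n x's then n+2 z's (n = 1, 2, …).
At n = 4 the blocks have lengths 10, 18, 4, 6.

ttttttttttffffffffffffffffffxxxxzzzzzz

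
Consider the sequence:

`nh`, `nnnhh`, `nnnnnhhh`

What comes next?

Term n consists of 2n-1 n's, followed by n h's (n = 1, 2, …).
At n = 4 the blocks have lengths 7, 4.

nnnnnnnhhhh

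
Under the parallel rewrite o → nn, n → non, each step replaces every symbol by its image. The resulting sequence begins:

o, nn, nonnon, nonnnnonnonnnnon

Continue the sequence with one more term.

Applying the rule to each of the 16 symbols of nonnnnonnonnnnon gives the pieces non nn non non non non nn non non nn non non non non nn non, which concatenate to the answer.

nonnnnonnonnonnonnnnonnonnnnonnonnonnonnnnon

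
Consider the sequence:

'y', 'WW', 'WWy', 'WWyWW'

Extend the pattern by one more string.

Each term (from the third on) is the previous term followed by the one before it: term 3 = WW·y = WWy.
So term 5 is WWyWW·WWy.

WWyWWWWy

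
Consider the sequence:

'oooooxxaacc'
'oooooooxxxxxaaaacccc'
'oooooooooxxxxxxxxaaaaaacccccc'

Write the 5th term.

The n-th term is 2n+3 o's then 3n-1 x's then 2n a's then 2n c's (n = 1, 2, …).
Setting n = 5 gives 13, 14, 10, 10 characters in each block.

oooooooooooooxxxxxxxxxxxxxxaaaaaaaaaacccccccccc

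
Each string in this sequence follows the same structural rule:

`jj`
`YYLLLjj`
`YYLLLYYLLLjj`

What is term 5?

The strings grow by a fixed prefix YYLLL each time.
From YYLLLYYLLLjj, 2 further steps: YYLLLYYLLLjj → YYLLLYYLLLYYLLLjj → (answer).

YYLLLYYLLLYYLLLYYLLLjj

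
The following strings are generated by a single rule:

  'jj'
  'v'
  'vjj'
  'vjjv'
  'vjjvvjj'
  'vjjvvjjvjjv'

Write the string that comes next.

Each term (from the third on) is the previous term followed by the one before it: term 3 = v·jj = vjj.
The next term joins vjjvvjjvjjv and vjjvvjj.

vjjvvjjvjjvvjjvvjj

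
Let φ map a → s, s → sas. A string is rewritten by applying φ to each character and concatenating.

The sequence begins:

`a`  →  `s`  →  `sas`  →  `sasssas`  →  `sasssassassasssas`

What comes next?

Rewriting the 17 symbols of sasssassassasssas one by one yields sas s sas sas sas s sas sas s sas sas s sas sas sas s sas; concatenated:

sasssassassasssassasssassasssassassasssas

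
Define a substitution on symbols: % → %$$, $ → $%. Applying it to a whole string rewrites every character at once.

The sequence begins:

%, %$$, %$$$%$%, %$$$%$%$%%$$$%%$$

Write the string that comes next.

%$$$%$%$%%$$$%%$$$%%$$%$$$%$%$%%$$%$$$%$%

Replace each of the 17 characters of %$$$%$%$%%$$$%%$$ in place — %$$ $% $% $% %$$ $% %$$ $% %$$ %$$ $% $% $% %$$ %$$ $% $% — and concatenate.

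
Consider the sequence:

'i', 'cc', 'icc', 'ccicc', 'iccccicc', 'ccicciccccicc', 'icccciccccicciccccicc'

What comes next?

cciccicccciccicccciccccicciccccicc

This is a Fibonacci-style word recurrence s(k) = s(k−2)·s(k−1): e.g. i·cc = icc.
So term 8 is ccicciccccicc·icccciccccicciccccicc.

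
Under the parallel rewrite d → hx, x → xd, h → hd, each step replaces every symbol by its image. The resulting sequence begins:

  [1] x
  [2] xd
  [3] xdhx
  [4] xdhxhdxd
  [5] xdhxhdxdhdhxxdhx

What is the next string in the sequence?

Rewriting the 16 symbols of xdhxhdxdhdhxxdhx one by one yields xd hx hd xd hd hx xd hx hd hx hd xd xd hx hd xd; concatenated:

xdhxhdxdhdhxxdhxhdhxhdxdxdhxhdxd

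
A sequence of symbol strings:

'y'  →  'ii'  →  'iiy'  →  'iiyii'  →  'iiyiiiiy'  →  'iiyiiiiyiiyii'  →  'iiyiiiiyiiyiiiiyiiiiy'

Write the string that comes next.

iiyiiiiyiiyiiiiyiiiiyiiyiiiiyiiyii

This is a Fibonacci-style word recurrence s(k) = s(k−1)·s(k−2): e.g. ii·y = iiy.
So term 8 is iiyiiiiyiiyiiiiyiiiiy·iiyiiiiyiiyii.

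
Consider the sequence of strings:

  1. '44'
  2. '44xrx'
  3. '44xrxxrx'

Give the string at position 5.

Every step adds xrx to the end: s(k+1) = s(k)·xrx.
From 44xrxxrx, 2 further steps: 44xrxxrx → 44xrxxrxxrx → (answer).

44xrxxrxxrxxrx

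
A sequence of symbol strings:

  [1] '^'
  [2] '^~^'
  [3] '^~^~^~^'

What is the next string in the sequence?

Every step duplicates the string with '~' between the halves.
One more doubling of ^~^~^~^ gives the answer.

^~^~^~^~^~^~^~^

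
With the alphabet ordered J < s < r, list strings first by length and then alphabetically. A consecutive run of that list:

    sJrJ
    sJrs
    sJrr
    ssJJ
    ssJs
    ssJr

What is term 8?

ssss

Stepping forward 2 times from ssJr: ssJr → sssJ, then the target.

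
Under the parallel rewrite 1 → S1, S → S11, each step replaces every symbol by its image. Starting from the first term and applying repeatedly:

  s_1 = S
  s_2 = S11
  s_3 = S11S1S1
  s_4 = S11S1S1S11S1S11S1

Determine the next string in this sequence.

S11S1S1S11S1S11S1S11S1S1S11S1S11S1S1S11S1

Replace each of the 17 characters of S11S1S1S11S1S11S1 in place — S11 S1 S1 S11 S1 S11 S1 S11 S1 S1 S11 S1 S11 S1 S1 S11 S1 — and concatenate.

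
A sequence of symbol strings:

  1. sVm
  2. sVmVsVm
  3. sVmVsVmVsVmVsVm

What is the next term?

sVmVsVmVsVmVsVmVsVmVsVmVsVmVsVm

Every step duplicates the string with 'V' between the halves.
One more doubling of sVmVsVmVsVmVsVm gives the answer.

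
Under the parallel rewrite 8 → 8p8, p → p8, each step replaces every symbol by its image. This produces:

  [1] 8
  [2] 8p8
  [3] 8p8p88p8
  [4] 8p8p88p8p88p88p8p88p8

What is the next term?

8p8p88p8p88p88p8p88p8p88p88p8p88p88p8p88p8p88p88p8p88p8

Replace each of the 21 characters of 8p8p88p8p88p88p8p88p8 in place — 8p8 p8 8p8 p8 8p8 8p8 p8 8p8 p8 8p8 8p8 p8 8p8 8p8 p8 8p8 p8 8p8 8p8 p8 8p8 — and concatenate.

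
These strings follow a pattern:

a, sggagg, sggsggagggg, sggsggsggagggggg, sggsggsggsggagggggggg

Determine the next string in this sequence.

s(k+1) = sgg·s(k)·gg, so each term gains sgg as a prefix and gg as a suffix.
Applying this once more to sggsggsggsggagggggggg:

sggsggsggsggsggagggggggggg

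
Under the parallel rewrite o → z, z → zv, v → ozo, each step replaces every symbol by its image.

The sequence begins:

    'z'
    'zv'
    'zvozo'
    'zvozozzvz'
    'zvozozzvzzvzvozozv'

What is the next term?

Applying the rule to each of the 18 symbols of zvozozzvzzvzvozozv gives the pieces zv ozo z zv z zv zv ozo zv zv ozo zv ozo z zv z zv ozo, which concatenate to the answer.

zvozozzvzzvzvozozvzvozozvozozzvzzvozo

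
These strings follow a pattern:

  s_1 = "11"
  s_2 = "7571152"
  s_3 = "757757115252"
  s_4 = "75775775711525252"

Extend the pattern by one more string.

7577577577571152525252

s(k+1) = 757·s(k)·52, so each term gains 757 as a prefix and 52 as a suffix.
One more step from 75775775711525252 gives the answer.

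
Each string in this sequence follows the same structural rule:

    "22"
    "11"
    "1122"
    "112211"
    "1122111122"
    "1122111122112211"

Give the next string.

11221111221122111122111122

This is a Fibonacci-style word recurrence s(k) = s(k−1)·s(k−2): e.g. 11·22 = 1122.
Continuing: 1122111122112211 · 1122111122 gives term 7.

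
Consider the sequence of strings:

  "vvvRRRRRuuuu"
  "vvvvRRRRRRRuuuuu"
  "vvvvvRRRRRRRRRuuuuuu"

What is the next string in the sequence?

Each string has the form v^{n} R^{2n-1} u^{n+1}, where the shown terms are n = 3, 4, 5.
Setting n = 6 gives 6, 11, 7 characters in each block.

vvvvvvRRRRRRRRRRRuuuuuuu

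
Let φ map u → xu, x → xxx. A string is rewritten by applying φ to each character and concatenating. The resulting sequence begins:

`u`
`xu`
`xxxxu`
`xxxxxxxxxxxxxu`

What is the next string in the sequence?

xxxxxxxxxxxxxxxxxxxxxxxxxxxxxxxxxxxxxxxxu

Applying the rule to each of the 14 symbols of xxxxxxxxxxxxxu gives the pieces xxx xxx xxx xxx xxx xxx xxx xxx xxx xxx xxx xxx xxx xu, which concatenate to the answer.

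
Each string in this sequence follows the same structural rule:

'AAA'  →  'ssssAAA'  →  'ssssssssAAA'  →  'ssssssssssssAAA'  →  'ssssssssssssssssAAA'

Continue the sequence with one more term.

The strings grow by a fixed prefix ssss each time.
So the next term is ssss·ssssssssssssssssAAA.

ssssssssssssssssssssAAA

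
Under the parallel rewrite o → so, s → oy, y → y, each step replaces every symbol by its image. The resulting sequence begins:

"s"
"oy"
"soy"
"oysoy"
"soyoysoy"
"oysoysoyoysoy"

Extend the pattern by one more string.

φ(oysoysoyoysoy) expands symbol-by-symbol to so y oy so y oy so y so y oy so y; joining the 13 pieces gives the next term.

soyoysoyoysoysoyoysoy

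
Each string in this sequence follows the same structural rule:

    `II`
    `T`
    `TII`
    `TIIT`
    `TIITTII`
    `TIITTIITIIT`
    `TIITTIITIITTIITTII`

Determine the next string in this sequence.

Each term (from the third on) is the previous term followed by the one before it: term 3 = T·II = TII.
Continuing: TIITTIITIITTIITTII · TIITTIITIIT gives term 8.

TIITTIITIITTIITTIITIITTIITIIT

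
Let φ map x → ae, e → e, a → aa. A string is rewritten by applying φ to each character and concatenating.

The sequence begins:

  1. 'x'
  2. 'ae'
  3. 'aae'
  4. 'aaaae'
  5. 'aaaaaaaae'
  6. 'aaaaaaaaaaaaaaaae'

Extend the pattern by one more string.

φ(aaaaaaaaaaaaaaaae) expands symbol-by-symbol to aa aa aa aa aa aa aa aa aa aa aa aa aa aa aa aa e; joining the 17 pieces gives the next term.

aaaaaaaaaaaaaaaaaaaaaaaaaaaaaaaae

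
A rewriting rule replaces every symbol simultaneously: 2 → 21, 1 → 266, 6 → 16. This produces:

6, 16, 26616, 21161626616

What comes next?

21266266162661621161626616

Expanding 21161626616: 2→21, 1→266, 1→266, 6→16, 1→266, 6→16, 2→21, 6→16, 6→16, 1→266, 6→16. Concatenated: 21 266 266 16 266 16 21 16 16 266 16.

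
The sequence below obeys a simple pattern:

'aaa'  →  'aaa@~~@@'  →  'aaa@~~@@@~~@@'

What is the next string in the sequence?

Each term is the previous one with @~~@@ appended.
Applying this once more to aaa@~~@@@~~@@:

aaa@~~@@@~~@@@~~@@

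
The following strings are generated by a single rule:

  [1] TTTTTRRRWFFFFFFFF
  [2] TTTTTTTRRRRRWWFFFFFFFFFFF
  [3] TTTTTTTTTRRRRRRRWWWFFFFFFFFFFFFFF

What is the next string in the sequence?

TTTTTTTTTTTRRRRRRRRRWWWWFFFFFFFFFFFFFFFFF

Reading off run lengths: T runs 5, 7, 9; R runs 3, 5, 7; W runs 1, 2, 3; F runs 8, 11, 14 — each is linear in n, where the shown terms are n = 2, 3, 4.
Setting n = 5 gives 11, 9, 4, 17 characters in each block.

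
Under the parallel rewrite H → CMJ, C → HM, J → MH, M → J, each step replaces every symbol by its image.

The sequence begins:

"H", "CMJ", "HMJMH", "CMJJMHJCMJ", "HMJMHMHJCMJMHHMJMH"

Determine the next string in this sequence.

CMJJMHJCMJJCMJMHHMJMHJCMJCMJJMHJCMJ

φ(HMJMHMHJCMJMHHMJMH) expands symbol-by-symbol to CMJ J MH J CMJ J CMJ MH HM J MH J CMJ CMJ J MH J CMJ; joining the 18 pieces gives the next term.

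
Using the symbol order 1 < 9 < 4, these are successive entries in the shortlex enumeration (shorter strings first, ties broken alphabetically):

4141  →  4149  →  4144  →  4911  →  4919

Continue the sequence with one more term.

Find the rightmost character of 4919 below 4, bump it to the next letter, and reset everything to its right to 1.

4914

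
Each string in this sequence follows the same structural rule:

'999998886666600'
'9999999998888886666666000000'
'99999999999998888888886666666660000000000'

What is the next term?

999999999999999998888888888886666666666600000000000000

Term n consists of 4n+1 9's, followed by 3n 8's, followed by 2n+3 6's, followed by 4n-2 0's (n = 1, 2, …).
For the next term, n = 4, so the run lengths are 17, 12, 11, 14.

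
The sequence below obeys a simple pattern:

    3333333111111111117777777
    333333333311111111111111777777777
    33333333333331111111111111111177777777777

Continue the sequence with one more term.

3333333333333333111111111111111111117777777777777

The n-th term is 3n-2 3's then 3n+2 1's then 2n+1 7's, where the shown terms are n = 3, 4, 5.
At n = 6 the blocks have lengths 16, 20, 13.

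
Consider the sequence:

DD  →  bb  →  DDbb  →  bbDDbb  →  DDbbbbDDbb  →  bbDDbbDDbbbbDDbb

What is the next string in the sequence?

DDbbbbDDbbbbDDbbDDbbbbDDbb

From term 3 onward, concatenate the second-to-last term with the last: DD·bb = DDbb, bb·DDbb = bbDDbb, …
The next term joins DDbbbbDDbb and bbDDbbDDbbbbDDbb.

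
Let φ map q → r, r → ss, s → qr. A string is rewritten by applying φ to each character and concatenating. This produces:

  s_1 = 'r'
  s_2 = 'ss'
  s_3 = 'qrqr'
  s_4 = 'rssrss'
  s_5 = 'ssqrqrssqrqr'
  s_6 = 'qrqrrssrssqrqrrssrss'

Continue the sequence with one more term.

Replace each of the 20 characters of qrqrrssrssqrqrrssrss in place — r ss r ss ss qr qr ss qr qr r ss r ss ss qr qr ss qr qr — and concatenate.

rssrssssqrqrssqrqrrssrssssqrqrssqrqr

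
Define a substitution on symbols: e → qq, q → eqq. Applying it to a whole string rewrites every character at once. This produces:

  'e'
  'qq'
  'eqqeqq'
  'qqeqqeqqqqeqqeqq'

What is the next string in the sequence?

Rewriting the 16 symbols of qqeqqeqqqqeqqeqq one by one yields eqq eqq qq eqq eqq qq eqq eqq eqq eqq qq eqq eqq qq eqq eqq; concatenated:

eqqeqqqqeqqeqqqqeqqeqqeqqeqqqqeqqeqqqqeqqeqq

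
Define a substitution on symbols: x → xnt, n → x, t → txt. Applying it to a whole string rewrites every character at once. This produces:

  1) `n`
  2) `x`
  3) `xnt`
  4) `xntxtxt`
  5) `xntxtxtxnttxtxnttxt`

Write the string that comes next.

Applying the rule to each of the 19 symbols of xntxtxtxnttxtxnttxt gives the pieces xnt x txt xnt txt xnt txt xnt x txt txt xnt txt xnt x txt txt xnt txt, which concatenate to the answer.

xntxtxtxnttxtxnttxtxntxtxttxtxnttxtxntxtxttxtxnttxt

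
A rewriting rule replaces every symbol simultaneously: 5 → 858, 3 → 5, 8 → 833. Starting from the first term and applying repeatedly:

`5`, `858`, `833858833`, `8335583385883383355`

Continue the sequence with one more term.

Applying the rule to each of the 19 symbols of 8335583385883383355 gives the pieces 833 5 5 858 858 833 5 5 833 858 833 833 5 5 833 5 5 858 858, which concatenate to the answer.

83355858858833558338588338335583355858858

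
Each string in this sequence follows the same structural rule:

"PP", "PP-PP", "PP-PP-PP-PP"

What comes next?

Each string is two copies of the previous one joined by '-'.
So the next term is two copies of PP-PP-PP-PP with '-' between the halves.

PP-PP-PP-PP-PP-PP-PP-PP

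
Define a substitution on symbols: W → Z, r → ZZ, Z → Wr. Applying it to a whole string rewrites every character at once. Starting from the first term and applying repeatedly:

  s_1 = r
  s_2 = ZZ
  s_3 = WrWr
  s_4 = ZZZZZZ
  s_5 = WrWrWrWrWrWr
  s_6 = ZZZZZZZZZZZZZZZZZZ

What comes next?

WrWrWrWrWrWrWrWrWrWrWrWrWrWrWrWrWrWr

Replace each of the 18 characters of ZZZZZZZZZZZZZZZZZZ in place — Wr Wr Wr Wr Wr Wr Wr Wr Wr Wr Wr Wr Wr Wr Wr Wr Wr Wr — and concatenate.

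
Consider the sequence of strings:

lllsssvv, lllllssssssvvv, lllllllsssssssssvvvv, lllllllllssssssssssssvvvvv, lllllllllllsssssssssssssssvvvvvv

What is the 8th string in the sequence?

lllllllllllllllllssssssssssssssssssssssssvvvvvvvvv

Each string has the form l^{2n+1} s^{3n} v^{n+1} (n = 1, 2, …).
At n = 8 the blocks have lengths 17, 24, 9.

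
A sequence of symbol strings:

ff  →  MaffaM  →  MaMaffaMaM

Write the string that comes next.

Each term wraps the previous one in Ma on the left and aM on the right.
One more step from MaMaffaMaM gives the answer.

MaMaMaffaMaMaM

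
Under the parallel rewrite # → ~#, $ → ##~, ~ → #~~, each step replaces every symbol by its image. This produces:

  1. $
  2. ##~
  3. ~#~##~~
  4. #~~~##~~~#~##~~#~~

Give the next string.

φ(#~~~##~~~#~##~~#~~) expands symbol-by-symbol to ~# #~~ #~~ #~~ ~# ~# #~~ #~~ #~~ ~# #~~ ~# ~# #~~ #~~ ~# #~~ #~~; joining the 18 pieces gives the next term.

~##~~#~~#~~~#~##~~#~~#~~~##~~~#~##~~#~~~##~~#~~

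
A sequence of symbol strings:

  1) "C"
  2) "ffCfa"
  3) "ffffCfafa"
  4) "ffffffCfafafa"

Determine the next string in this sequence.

ffffffffCfafafafa

Every step adds ff to the front and fa to the end of the previous string.
So the next term is ff·ffffffCfafafa·fa.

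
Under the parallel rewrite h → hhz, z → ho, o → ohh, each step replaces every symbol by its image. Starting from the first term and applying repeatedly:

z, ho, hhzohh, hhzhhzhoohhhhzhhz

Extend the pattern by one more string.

Replace each of the 17 characters of hhzhhzhoohhhhzhhz in place — hhz hhz ho hhz hhz ho hhz ohh ohh hhz hhz hhz hhz ho hhz hhz ho — and concatenate.

hhzhhzhohhzhhzhohhzohhohhhhzhhzhhzhhzhohhzhhzho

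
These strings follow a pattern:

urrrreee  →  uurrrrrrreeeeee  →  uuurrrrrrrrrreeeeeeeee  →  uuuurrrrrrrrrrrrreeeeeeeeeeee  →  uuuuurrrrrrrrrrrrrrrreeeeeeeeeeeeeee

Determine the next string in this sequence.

Term n consists of n u's, followed by 3n+1 r's, followed by 3n e's (n = 1, 2, …).
For the next term, n = 6, so the run lengths are 6, 19, 18.

uuuuuurrrrrrrrrrrrrrrrrrreeeeeeeeeeeeeeeeee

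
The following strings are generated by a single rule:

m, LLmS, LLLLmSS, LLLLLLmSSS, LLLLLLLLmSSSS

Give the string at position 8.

Every step adds LL to the front and S to the end of the previous string.
From LLLLLLLLmSSSS, 3 further steps: LLLLLLLLmSSSS → LLLLLLLLLLmSSSSS → LLLLLLLLLLLLmSSSSSS → (answer).

LLLLLLLLLLLLLLmSSSSSSS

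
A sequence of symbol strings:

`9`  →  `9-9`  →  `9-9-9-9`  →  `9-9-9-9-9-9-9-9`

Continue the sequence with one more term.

Every step duplicates the string with '-' between the halves.
So the next term is two copies of 9-9-9-9-9-9-9-9 with '-' between the halves.

9-9-9-9-9-9-9-9-9-9-9-9-9-9-9-9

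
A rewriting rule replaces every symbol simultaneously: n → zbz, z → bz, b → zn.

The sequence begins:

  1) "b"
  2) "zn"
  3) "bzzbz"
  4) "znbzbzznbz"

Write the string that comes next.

Expanding znbzbzznbz: z→bz, n→zbz, b→zn, z→bz, b→zn, z→bz, z→bz, n→zbz, b→zn, z→bz. Concatenated: bz zbz zn bz zn bz bz zbz zn bz.

bzzbzznbzznbzbzzbzznbz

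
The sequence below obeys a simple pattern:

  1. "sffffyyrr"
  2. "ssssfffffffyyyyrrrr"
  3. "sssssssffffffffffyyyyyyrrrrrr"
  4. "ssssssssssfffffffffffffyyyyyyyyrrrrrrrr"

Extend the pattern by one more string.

Term n consists of 3n-2 s's, followed by 3n+1 f's, followed by 2n y's, followed by 2n r's (n = 1, 2, …).
For the next term, n = 5, so the run lengths are 13, 16, 10, 10.

sssssssssssssffffffffffffffffyyyyyyyyyyrrrrrrrrrr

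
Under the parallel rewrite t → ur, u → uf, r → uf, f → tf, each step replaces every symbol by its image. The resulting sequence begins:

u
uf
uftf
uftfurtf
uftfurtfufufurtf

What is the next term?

Rewriting the 16 symbols of uftfurtfufufurtf one by one yields uf tf ur tf uf uf ur tf uf tf uf tf uf uf ur tf; concatenated:

uftfurtfufufurtfuftfuftfufufurtf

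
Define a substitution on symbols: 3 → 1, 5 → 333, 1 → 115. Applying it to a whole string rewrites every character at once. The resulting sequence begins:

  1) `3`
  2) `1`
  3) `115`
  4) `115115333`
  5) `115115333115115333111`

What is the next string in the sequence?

φ(115115333115115333111) expands symbol-by-symbol to 115 115 333 115 115 333 1 1 1 115 115 333 115 115 333 1 1 1 115 115 115; joining the 21 pieces gives the next term.

115115333115115333111115115333115115333111115115115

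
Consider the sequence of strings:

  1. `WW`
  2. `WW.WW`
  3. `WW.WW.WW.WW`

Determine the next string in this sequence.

Every step duplicates the string with '.' between the halves.
Doubling WW.WW.WW.WW with '.' between the halves:

WW.WW.WW.WW.WW.WW.WW.WW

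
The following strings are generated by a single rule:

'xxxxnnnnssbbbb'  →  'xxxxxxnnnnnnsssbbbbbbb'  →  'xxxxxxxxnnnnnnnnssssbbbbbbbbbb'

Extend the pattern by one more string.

Term n consists of 2n x's, followed by 2n n's, followed by n s's, followed by 3n-2 b's, where the shown terms are n = 2, 3, 4.
For the next term, n = 5, so the run lengths are 10, 10, 5, 13.

xxxxxxxxxxnnnnnnnnnnsssssbbbbbbbbbbbbb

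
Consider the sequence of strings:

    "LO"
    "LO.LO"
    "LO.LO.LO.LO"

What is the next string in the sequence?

s(k+1) = s(k)·.·s(k) — each term doubles the last with '.' between the halves.
So the next term is two copies of LO.LO.LO.LO with '.' between the halves.

LO.LO.LO.LO.LO.LO.LO.LO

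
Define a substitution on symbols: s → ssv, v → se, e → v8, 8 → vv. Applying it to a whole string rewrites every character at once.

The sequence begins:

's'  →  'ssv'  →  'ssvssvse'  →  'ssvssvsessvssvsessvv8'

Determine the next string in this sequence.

ssvssvsessvssvsessvv8ssvssvsessvssvsessvv8ssvssvsesevv

Replace each of the 21 characters of ssvssvsessvssvsessvv8 in place — ssv ssv se ssv ssv se ssv v8 ssv ssv se ssv ssv se ssv v8 ssv ssv se se vv — and concatenate.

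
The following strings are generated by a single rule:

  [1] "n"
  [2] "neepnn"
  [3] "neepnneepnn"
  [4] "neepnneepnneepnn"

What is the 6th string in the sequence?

Each term is the previous one with eepnn appended.
From neepnneepnneepnn, 2 further steps: neepnneepnneepnn → neepnneepnneepnneepnn → (answer).

neepnneepnneepnneepnneepnn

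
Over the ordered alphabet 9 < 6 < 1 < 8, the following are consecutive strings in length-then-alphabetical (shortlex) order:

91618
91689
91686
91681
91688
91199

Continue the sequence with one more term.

91196

Find the rightmost character of 91199 below 8, bump it to the next letter, and reset everything to its right to 9.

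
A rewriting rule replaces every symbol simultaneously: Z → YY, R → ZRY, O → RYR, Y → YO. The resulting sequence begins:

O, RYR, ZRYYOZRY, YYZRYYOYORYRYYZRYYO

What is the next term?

YOYOYYZRYYOYORYRYORYRZRYYOZRYYOYOYYZRYYOYORYR

Replace each of the 19 characters of YYZRYYOYORYRYYZRYYO in place — YO YO YY ZRY YO YO RYR YO RYR ZRY YO ZRY YO YO YY ZRY YO YO RYR — and concatenate.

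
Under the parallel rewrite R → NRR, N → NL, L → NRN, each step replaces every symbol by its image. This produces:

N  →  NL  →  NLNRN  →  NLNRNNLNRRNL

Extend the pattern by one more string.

Rewriting each symbol of NLNRNNLNRRNL: N→NL, L→NRN, N→NL, R→NRR, N→NL, N→NL, L→NRN, N→NL, R→NRR, R→NRR, N→NL, L→NRN, which concatenates to NL NRN NL NRR NL NL NRN NL NRR NRR NL NRN.

NLNRNNLNRRNLNLNRNNLNRRNRRNLNRN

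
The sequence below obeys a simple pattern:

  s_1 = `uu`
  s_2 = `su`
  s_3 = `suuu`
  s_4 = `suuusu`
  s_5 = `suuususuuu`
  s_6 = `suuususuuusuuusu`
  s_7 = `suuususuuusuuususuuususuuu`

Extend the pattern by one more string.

From term 3 onward, concatenate the last term with the second-to-last: su·uu = suuu, suuu·su = suuusu, …
So term 8 is suuususuuusuuususuuususuuu·suuususuuusuuusu.

suuususuuusuuususuuususuuusuuususuuusuuusu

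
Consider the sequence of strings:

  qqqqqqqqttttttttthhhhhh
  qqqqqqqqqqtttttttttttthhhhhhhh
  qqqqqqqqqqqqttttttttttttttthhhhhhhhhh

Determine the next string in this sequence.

qqqqqqqqqqqqqqtttttttttttttttttthhhhhhhhhhhh

The n-th term is 2n+2 q's then 3n t's then 2n h's, where the shown terms are n = 3, 4, 5.
For the next term, n = 6, so the run lengths are 14, 18, 12.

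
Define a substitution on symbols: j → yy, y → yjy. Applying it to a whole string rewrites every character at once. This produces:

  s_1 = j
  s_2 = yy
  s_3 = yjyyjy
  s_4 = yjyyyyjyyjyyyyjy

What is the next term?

yjyyyyjyyjyyjyyjyyyyjyyjyyyyjyyjyyjyyjyyyyjy

Applying the rule to each of the 16 symbols of yjyyyyjyyjyyyyjy gives the pieces yjy yy yjy yjy yjy yjy yy yjy yjy yy yjy yjy yjy yjy yy yjy, which concatenate to the answer.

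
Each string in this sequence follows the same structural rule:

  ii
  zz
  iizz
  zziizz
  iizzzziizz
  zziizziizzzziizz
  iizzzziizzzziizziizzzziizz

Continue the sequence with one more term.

zziizziizzzziizziizzzziizzzziizziizzzziizz

From term 3 onward, concatenate the second-to-last term with the last: ii·zz = iizz, zz·iizz = zziizz, …
Continuing: zziizziizzzziizz · iizzzziizzzziizziizzzziizz gives term 8.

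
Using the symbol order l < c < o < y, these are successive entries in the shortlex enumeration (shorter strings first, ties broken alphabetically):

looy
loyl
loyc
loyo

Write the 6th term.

Stepping forward 2 times from loyo: loyo → loyy, then the target.

lyll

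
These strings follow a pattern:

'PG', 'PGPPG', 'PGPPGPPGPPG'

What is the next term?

s(k+1) = s(k)·P·s(k) — each term doubles the last with 'P' between the halves.
Doubling PGPPGPPGPPG with 'P' between the halves:

PGPPGPPGPPGPPGPPGPPGPPG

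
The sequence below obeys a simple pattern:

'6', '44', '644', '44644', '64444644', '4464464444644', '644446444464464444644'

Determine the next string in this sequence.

4464464444644644446444464464444644

From term 3 onward, concatenate the second-to-last term with the last: 6·44 = 644, 44·644 = 44644, …
Continuing: 4464464444644 · 644446444464464444644 gives term 8.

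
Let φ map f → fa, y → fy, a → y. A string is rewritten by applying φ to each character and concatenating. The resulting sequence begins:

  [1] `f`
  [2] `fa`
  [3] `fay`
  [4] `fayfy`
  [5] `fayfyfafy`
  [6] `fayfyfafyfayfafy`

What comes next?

Replace each of the 16 characters of fayfyfafyfayfafy in place — fa y fy fa fy fa y fa fy fa y fy fa y fa fy — and concatenate.

fayfyfafyfayfafyfayfyfayfafy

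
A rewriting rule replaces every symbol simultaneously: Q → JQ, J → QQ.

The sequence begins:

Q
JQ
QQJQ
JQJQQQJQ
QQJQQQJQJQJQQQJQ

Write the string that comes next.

Rewriting the 16 symbols of QQJQQQJQJQJQQQJQ one by one yields JQ JQ QQ JQ JQ JQ QQ JQ QQ JQ QQ JQ JQ JQ QQ JQ; concatenated:

JQJQQQJQJQJQQQJQQQJQQQJQJQJQQQJQ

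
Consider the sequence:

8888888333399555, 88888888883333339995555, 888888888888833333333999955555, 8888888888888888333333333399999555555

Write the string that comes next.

Reading off run lengths: 8 runs 7, 10, 13, 16; 3 runs 4, 6, 8, 10; 9 runs 2, 3, 4, 5; 5 runs 3, 4, 5, 6 — each is linear in n, where the shown terms are n = 2, 3, 4, 5.
Setting n = 6 gives 19, 12, 6, 7 characters in each block.

88888888888888888883333333333339999995555555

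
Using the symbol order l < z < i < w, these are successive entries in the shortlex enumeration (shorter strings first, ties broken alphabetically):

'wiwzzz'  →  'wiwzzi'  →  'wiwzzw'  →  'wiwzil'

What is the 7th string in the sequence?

wiwziw

Advancing 3 positions from wiwzil through wiwzil → wiwziz → wiwzii reaches term 7.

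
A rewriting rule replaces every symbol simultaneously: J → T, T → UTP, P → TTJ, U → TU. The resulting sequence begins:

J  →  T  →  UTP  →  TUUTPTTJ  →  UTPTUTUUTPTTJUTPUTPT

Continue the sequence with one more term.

Rewriting the 20 symbols of UTPTUTUUTPTTJUTPUTPT one by one yields TU UTP TTJ UTP TU UTP TU TU UTP TTJ UTP UTP T TU UTP TTJ TU UTP TTJ UTP; concatenated:

TUUTPTTJUTPTUUTPTUTUUTPTTJUTPUTPTTUUTPTTJTUUTPTTJUTP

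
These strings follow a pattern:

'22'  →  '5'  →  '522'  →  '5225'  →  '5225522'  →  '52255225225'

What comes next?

522552252255225522

This is a Fibonacci-style word recurrence s(k) = s(k−1)·s(k−2): e.g. 5·22 = 522.
Continuing: 52255225225 · 5225522 gives term 7.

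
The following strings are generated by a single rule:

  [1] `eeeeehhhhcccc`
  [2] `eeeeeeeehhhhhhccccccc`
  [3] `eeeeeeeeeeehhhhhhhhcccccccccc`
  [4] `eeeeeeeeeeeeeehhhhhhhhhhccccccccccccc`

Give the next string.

eeeeeeeeeeeeeeeeehhhhhhhhhhhhcccccccccccccccc

Each string has the form e^{3n-1} h^{2n} c^{3n-2}, where the shown terms are n = 2, 3, 4, 5.
At n = 6 the blocks have lengths 17, 12, 16.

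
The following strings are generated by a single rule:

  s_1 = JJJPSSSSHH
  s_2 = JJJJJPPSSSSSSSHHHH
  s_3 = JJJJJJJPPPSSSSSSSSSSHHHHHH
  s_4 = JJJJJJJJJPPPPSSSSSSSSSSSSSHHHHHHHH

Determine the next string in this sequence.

JJJJJJJJJJJPPPPPSSSSSSSSSSSSSSSSHHHHHHHHHH

Each string has the form J^{2n+1} P^{n} S^{3n+1} H^{2n} (n = 1, 2, …).
Setting n = 5 gives 11, 5, 16, 10 characters in each block.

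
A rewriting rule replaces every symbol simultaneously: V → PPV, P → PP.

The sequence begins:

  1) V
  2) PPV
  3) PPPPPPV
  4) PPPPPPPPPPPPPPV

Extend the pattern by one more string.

PPPPPPPPPPPPPPPPPPPPPPPPPPPPPPV

Applying the rule to each of the 15 symbols of PPPPPPPPPPPPPPV gives the pieces PP PP PP PP PP PP PP PP PP PP PP PP PP PP PPV, which concatenate to the answer.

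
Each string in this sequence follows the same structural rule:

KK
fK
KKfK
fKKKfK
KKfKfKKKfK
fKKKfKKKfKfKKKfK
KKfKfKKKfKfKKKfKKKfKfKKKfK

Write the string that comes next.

From term 3 onward, concatenate the second-to-last term with the last: KK·fK = KKfK, fK·KKfK = fKKKfK, …
Continuing: fKKKfKKKfKfKKKfK · KKfKfKKKfKfKKKfKKKfKfKKKfK gives term 8.

fKKKfKKKfKfKKKfKKKfKfKKKfKfKKKfKKKfKfKKKfK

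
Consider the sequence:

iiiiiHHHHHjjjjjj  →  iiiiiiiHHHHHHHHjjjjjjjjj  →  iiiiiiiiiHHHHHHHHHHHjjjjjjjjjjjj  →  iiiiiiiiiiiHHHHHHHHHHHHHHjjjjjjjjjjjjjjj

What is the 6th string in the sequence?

Term n consists of 2n+1 i's, followed by 3n-1 H's, followed by 3n j's, where the shown terms are n = 2, 3, 4, 5.
For term 6, n = 7, so the run lengths are 15, 20, 21.

iiiiiiiiiiiiiiiHHHHHHHHHHHHHHHHHHHHjjjjjjjjjjjjjjjjjjjjj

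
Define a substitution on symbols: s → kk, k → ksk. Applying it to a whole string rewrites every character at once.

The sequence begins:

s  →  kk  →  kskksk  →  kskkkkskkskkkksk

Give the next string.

Rewriting the 16 symbols of kskkkkskkskkkksk one by one yields ksk kk ksk ksk ksk ksk kk ksk ksk kk ksk ksk ksk ksk kk ksk; concatenated:

kskkkkskkskkskkskkkkskkskkkkskkskkskkskkkksk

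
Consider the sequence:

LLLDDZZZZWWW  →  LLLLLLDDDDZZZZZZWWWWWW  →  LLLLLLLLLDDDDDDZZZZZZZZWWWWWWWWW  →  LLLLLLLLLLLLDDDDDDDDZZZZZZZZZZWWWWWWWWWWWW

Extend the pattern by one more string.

Term n consists of 3n L's, followed by 2n D's, followed by 2n+2 Z's, followed by 3n W's (n = 1, 2, …).
Setting n = 5 gives 15, 10, 12, 15 characters in each block.

LLLLLLLLLLLLLLLDDDDDDDDDDZZZZZZZZZZZZWWWWWWWWWWWWWWW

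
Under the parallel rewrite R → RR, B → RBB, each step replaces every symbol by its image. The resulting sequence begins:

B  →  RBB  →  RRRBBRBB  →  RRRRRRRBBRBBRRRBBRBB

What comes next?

Applying the rule to each of the 20 symbols of RRRRRRRBBRBBRRRBBRBB gives the pieces RR RR RR RR RR RR RR RBB RBB RR RBB RBB RR RR RR RBB RBB RR RBB RBB, which concatenate to the answer.

RRRRRRRRRRRRRRRBBRBBRRRBBRBBRRRRRRRBBRBBRRRBBRBB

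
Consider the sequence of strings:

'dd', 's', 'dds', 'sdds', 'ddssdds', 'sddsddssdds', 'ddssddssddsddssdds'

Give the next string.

sddsddssddsddssddssddsddssdds

From term 3 onward, concatenate the second-to-last term with the last: dd·s = dds, s·dds = sdds, …
Continuing: sddsddssdds · ddssddssddsddssdds gives term 8.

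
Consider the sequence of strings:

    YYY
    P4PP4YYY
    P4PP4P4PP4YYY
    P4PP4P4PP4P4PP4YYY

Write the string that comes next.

P4PP4P4PP4P4PP4P4PP4YYY

Each term is the previous one with P4PP4 prepended.
One more step from P4PP4P4PP4P4PP4YYY gives the answer.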